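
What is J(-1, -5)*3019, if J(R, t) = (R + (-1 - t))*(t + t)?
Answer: -90570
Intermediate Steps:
J(R, t) = 2*t*(-1 + R - t) (J(R, t) = (-1 + R - t)*(2*t) = 2*t*(-1 + R - t))
J(-1, -5)*3019 = (2*(-5)*(-1 - 1 - 1*(-5)))*3019 = (2*(-5)*(-1 - 1 + 5))*3019 = (2*(-5)*3)*3019 = -30*3019 = -90570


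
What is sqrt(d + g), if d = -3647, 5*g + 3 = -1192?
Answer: I*sqrt(3886) ≈ 62.338*I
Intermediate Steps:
g = -239 (g = -3/5 + (1/5)*(-1192) = -3/5 - 1192/5 = -239)
sqrt(d + g) = sqrt(-3647 - 239) = sqrt(-3886) = I*sqrt(3886)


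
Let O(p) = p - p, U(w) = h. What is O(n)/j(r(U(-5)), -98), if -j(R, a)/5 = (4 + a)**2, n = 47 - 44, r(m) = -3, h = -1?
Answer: 0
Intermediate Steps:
U(w) = -1
n = 3
j(R, a) = -5*(4 + a)**2
O(p) = 0
O(n)/j(r(U(-5)), -98) = 0/((-5*(4 - 98)**2)) = 0/((-5*(-94)**2)) = 0/((-5*8836)) = 0/(-44180) = 0*(-1/44180) = 0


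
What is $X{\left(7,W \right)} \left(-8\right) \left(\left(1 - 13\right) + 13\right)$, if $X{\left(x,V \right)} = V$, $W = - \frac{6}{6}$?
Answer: $8$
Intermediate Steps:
$W = -1$ ($W = \left(-6\right) \frac{1}{6} = -1$)
$X{\left(7,W \right)} \left(-8\right) \left(\left(1 - 13\right) + 13\right) = \left(-1\right) \left(-8\right) \left(\left(1 - 13\right) + 13\right) = 8 \left(-12 + 13\right) = 8 \cdot 1 = 8$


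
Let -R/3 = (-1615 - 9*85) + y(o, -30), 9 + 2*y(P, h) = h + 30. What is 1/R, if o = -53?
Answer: 2/14307 ≈ 0.00013979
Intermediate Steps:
y(P, h) = 21/2 + h/2 (y(P, h) = -9/2 + (h + 30)/2 = -9/2 + (30 + h)/2 = -9/2 + (15 + h/2) = 21/2 + h/2)
R = 14307/2 (R = -3*((-1615 - 9*85) + (21/2 + (½)*(-30))) = -3*((-1615 - 765) + (21/2 - 15)) = -3*(-2380 - 9/2) = -3*(-4769/2) = 14307/2 ≈ 7153.5)
1/R = 1/(14307/2) = 2/14307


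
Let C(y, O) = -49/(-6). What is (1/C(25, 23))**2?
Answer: 36/2401 ≈ 0.014994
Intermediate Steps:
C(y, O) = 49/6 (C(y, O) = -49*(-1/6) = 49/6)
(1/C(25, 23))**2 = (1/(49/6))**2 = (6/49)**2 = 36/2401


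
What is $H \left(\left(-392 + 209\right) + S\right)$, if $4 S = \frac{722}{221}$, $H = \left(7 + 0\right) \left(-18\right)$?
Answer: $\frac{5073075}{221} \approx 22955.0$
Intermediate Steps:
$H = -126$ ($H = 7 \left(-18\right) = -126$)
$S = \frac{361}{442}$ ($S = \frac{722 \cdot \frac{1}{221}}{4} = \frac{1}{4} \cdot \frac{722}{221} = \frac{361}{442} \approx 0.81674$)
$H \left(\left(-392 + 209\right) + S\right) = - 126 \left(\left(-392 + 209\right) + \frac{361}{442}\right) = - 126 \left(-183 + \frac{361}{442}\right) = \left(-126\right) \left(- \frac{80525}{442}\right) = \frac{5073075}{221}$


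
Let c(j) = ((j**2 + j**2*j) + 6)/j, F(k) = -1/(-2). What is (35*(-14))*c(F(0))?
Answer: -12495/2 ≈ -6247.5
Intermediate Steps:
F(k) = 1/2 (F(k) = -1*(-1/2) = 1/2)
c(j) = (6 + j**2 + j**3)/j (c(j) = ((j**2 + j**3) + 6)/j = (6 + j**2 + j**3)/j)
(35*(-14))*c(F(0)) = (35*(-14))*(1/2 + (1/2)**2 + 6/(1/2)) = -490*(1/2 + 1/4 + 6*2) = -490*(1/2 + 1/4 + 12) = -490*51/4 = -12495/2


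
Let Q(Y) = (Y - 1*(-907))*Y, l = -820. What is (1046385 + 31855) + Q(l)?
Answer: 1006900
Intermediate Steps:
Q(Y) = Y*(907 + Y) (Q(Y) = (Y + 907)*Y = (907 + Y)*Y = Y*(907 + Y))
(1046385 + 31855) + Q(l) = (1046385 + 31855) - 820*(907 - 820) = 1078240 - 820*87 = 1078240 - 71340 = 1006900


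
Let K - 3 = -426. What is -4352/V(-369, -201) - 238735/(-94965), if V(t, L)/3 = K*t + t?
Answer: 3703757417/1478775987 ≈ 2.5046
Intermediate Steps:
K = -423 (K = 3 - 426 = -423)
V(t, L) = -1266*t (V(t, L) = 3*(-423*t + t) = 3*(-422*t) = -1266*t)
-4352/V(-369, -201) - 238735/(-94965) = -4352/((-1266*(-369))) - 238735/(-94965) = -4352/467154 - 238735*(-1/94965) = -4352*1/467154 + 47747/18993 = -2176/233577 + 47747/18993 = 3703757417/1478775987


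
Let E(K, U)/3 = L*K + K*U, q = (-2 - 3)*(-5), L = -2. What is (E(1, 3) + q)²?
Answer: 784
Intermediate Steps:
q = 25 (q = -5*(-5) = 25)
E(K, U) = -6*K + 3*K*U (E(K, U) = 3*(-2*K + K*U) = -6*K + 3*K*U)
(E(1, 3) + q)² = (3*1*(-2 + 3) + 25)² = (3*1*1 + 25)² = (3 + 25)² = 28² = 784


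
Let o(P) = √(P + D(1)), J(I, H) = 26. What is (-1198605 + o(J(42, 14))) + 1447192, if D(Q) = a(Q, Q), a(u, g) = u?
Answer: 248587 + 3*√3 ≈ 2.4859e+5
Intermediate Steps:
D(Q) = Q
o(P) = √(1 + P) (o(P) = √(P + 1) = √(1 + P))
(-1198605 + o(J(42, 14))) + 1447192 = (-1198605 + √(1 + 26)) + 1447192 = (-1198605 + √27) + 1447192 = (-1198605 + 3*√3) + 1447192 = 248587 + 3*√3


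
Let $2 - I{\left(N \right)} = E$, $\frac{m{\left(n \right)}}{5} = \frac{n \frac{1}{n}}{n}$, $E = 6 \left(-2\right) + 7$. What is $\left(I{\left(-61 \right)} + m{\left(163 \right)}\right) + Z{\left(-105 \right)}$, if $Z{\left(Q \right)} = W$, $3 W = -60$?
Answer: $- \frac{2114}{163} \approx -12.969$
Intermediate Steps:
$E = -5$ ($E = -12 + 7 = -5$)
$W = -20$ ($W = \frac{1}{3} \left(-60\right) = -20$)
$Z{\left(Q \right)} = -20$
$m{\left(n \right)} = \frac{5}{n}$ ($m{\left(n \right)} = 5 \frac{n \frac{1}{n}}{n} = 5 \cdot 1 \frac{1}{n} = \frac{5}{n}$)
$I{\left(N \right)} = 7$ ($I{\left(N \right)} = 2 - -5 = 2 + 5 = 7$)
$\left(I{\left(-61 \right)} + m{\left(163 \right)}\right) + Z{\left(-105 \right)} = \left(7 + \frac{5}{163}\right) - 20 = \frac{1146}{163} - 20 = - \frac{2114}{163}$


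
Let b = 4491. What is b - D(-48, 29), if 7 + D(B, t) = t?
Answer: 4469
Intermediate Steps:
D(B, t) = -7 + t
b - D(-48, 29) = 4491 - (-7 + 29) = 4491 - 1*22 = 4491 - 22 = 4469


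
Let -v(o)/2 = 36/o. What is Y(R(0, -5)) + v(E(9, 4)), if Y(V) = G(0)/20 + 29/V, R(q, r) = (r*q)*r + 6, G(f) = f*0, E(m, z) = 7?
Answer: -229/42 ≈ -5.4524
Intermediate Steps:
G(f) = 0
R(q, r) = 6 + q*r² (R(q, r) = (q*r)*r + 6 = q*r² + 6 = 6 + q*r²)
v(o) = -72/o
Y(V) = 29/V (Y(V) = 0/20 + 29/V = 0*(1/20) + 29/V = 0 + 29/V = 29/V)
Y(R(0, -5)) + v(E(9, 4)) = 29/(6 + 0*(-5)²) - 72/7 = 29/(6 + 0*25) - 72*⅐ = 29/(6 + 0) - 72/7 = 29/6 - 72/7 = -229/42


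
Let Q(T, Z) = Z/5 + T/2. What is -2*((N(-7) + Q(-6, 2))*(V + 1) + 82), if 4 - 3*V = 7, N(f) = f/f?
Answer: -164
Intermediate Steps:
Q(T, Z) = T/2 + Z/5 (Q(T, Z) = Z*(⅕) + T*(½) = Z/5 + T/2 = T/2 + Z/5)
N(f) = 1
V = -1 (V = 4/3 - ⅓*7 = 4/3 - 7/3 = -1)
-2*((N(-7) + Q(-6, 2))*(V + 1) + 82) = -2*((1 + ((½)*(-6) + (⅕)*2))*(-1 + 1) + 82) = -2*((1 + (-3 + ⅖))*0 + 82) = -2*((1 - 13/5)*0 + 82) = -2*(-8/5*0 + 82) = -2*(0 + 82) = -2*82 = -164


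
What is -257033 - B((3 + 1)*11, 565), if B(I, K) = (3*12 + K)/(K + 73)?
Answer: -163987655/638 ≈ -2.5703e+5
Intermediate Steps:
B(I, K) = (36 + K)/(73 + K)
-257033 - B((3 + 1)*11, 565) = -257033 - (36 + 565)/(73 + 565) = -257033 - 601/638 = -163987655/638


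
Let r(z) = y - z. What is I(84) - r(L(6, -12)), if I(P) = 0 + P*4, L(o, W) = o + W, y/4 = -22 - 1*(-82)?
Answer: 90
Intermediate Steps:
y = 240 (y = 4*(-22 - 1*(-82)) = 4*(-22 + 82) = 4*60 = 240)
L(o, W) = W + o
r(z) = 240 - z
I(P) = 4*P (I(P) = 0 + 4*P = 4*P)
I(84) - r(L(6, -12)) = 4*84 - (240 - (-12 + 6)) = 336 - (240 - 1*(-6)) = 336 - (240 + 6) = 336 - 1*246 = 336 - 246 = 90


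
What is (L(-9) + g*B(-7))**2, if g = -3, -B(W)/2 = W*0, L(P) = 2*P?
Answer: 324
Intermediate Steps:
B(W) = 0 (B(W) = -2*W*0 = -2*0 = 0)
(L(-9) + g*B(-7))**2 = (2*(-9) - 3*0)**2 = (-18 + 0)**2 = (-18)**2 = 324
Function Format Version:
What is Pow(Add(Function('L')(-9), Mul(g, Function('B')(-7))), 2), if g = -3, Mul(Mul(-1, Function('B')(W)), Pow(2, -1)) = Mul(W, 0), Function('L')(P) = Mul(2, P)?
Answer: 324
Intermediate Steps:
Function('B')(W) = 0 (Function('B')(W) = Mul(-2, Mul(W, 0)) = Mul(-2, 0) = 0)
Pow(Add(Function('L')(-9), Mul(g, Function('B')(-7))), 2) = Pow(Add(Mul(2, -9), Mul(-3, 0)), 2) = Pow(Add(-18, 0), 2) = Pow(-18, 2) = 324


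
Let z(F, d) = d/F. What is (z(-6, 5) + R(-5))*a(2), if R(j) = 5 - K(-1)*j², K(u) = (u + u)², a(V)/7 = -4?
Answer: 8050/3 ≈ 2683.3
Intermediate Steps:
a(V) = -28 (a(V) = 7*(-4) = -28)
K(u) = 4*u² (K(u) = (2*u)² = 4*u²)
R(j) = 5 - 4*j² (R(j) = 5 - 4*(-1)²*j² = 5 - 4*1*j² = 5 - 4*j²)
(z(-6, 5) + R(-5))*a(2) = (5/(-6) + (5 - 4*(-5)²))*(-28) = (5*(-⅙) + (5 - 4*25))*(-28) = (-⅚ + (5 - 100))*(-28) = (-⅚ - 95)*(-28) = -575/6*(-28) = 8050/3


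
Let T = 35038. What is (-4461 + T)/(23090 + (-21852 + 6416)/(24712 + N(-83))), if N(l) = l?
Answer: 753080933/568668174 ≈ 1.3243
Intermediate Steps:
(-4461 + T)/(23090 + (-21852 + 6416)/(24712 + N(-83))) = (-4461 + 35038)/(23090 + (-21852 + 6416)/(24712 - 83)) = 30577/(23090 - 15436/24629) = 30577/(568668174/24629) = 30577*(24629/568668174) = 753080933/568668174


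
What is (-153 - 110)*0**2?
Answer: 0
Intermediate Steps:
(-153 - 110)*0**2 = -263*0 = 0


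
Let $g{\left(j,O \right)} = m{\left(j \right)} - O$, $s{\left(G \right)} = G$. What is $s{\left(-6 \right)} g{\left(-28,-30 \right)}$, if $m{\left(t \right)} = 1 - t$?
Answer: $-354$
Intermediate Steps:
$g{\left(j,O \right)} = 1 - O - j$ ($g{\left(j,O \right)} = \left(1 - j\right) - O = 1 - O - j$)
$s{\left(-6 \right)} g{\left(-28,-30 \right)} = - 6 \left(1 - -30 - -28\right) = - 6 \left(1 + 30 + 28\right) = \left(-6\right) 59 = -354$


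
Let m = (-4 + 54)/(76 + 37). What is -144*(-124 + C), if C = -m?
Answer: 2024928/113 ≈ 17920.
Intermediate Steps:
m = 50/113 ≈ 0.44248
C = -50/113 (C = -1*50/113 = -50/113 ≈ -0.44248)
-144*(-124 + C) = -144*(-124 - 50/113) = -144*(-14062/113) = 2024928/113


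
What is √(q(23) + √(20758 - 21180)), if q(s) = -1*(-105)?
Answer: √(105 + I*√422) ≈ 10.295 + 0.99766*I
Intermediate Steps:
q(s) = 105
√(q(23) + √(20758 - 21180)) = √(105 + √(20758 - 21180)) = √(105 + √(-422)) = √(105 + I*√422)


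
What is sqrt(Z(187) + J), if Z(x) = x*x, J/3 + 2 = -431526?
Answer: I*sqrt(1259615) ≈ 1122.3*I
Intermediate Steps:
J = -1294584 (J = -6 + 3*(-431526) = -6 - 1294578 = -1294584)
Z(x) = x**2
sqrt(Z(187) + J) = sqrt(187**2 - 1294584) = sqrt(34969 - 1294584) = sqrt(-1259615) = I*sqrt(1259615)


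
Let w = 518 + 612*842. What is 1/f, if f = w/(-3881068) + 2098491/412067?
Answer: 799630023778/3965916522157 ≈ 0.20163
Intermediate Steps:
w = 515822 (w = 518 + 515304 = 515822)
f = 3965916522157/799630023778 (f = 515822/(-3881068) + 2098491/412067 = 515822*(-1/3881068) + 2098491*(1/412067) = -257911/1940534 + 2098491/412067 = 3965916522157/799630023778 ≈ 4.9597)
1/f = 1/(3965916522157/799630023778) = 799630023778/3965916522157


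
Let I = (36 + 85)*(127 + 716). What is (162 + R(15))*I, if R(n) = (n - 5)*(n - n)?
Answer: 16524486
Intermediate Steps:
I = 102003 (I = 121*843 = 102003)
R(n) = 0 (R(n) = (-5 + n)*0 = 0)
(162 + R(15))*I = (162 + 0)*102003 = 162*102003 = 16524486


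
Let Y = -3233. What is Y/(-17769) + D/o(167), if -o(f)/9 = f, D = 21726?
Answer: -42354455/2967423 ≈ -14.273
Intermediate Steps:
o(f) = -9*f
Y/(-17769) + D/o(167) = -3233/(-17769) + 21726/((-9*167)) = -3233*(-1/17769) + 21726/(-1503) = 3233/17769 + 21726*(-1/1503) = 3233/17769 - 2414/167 = -42354455/2967423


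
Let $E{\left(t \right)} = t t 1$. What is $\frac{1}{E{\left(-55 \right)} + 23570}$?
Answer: $\frac{1}{26595} \approx 3.7601 \cdot 10^{-5}$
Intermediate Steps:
$E{\left(t \right)} = t^{2}$ ($E{\left(t \right)} = t^{2} \cdot 1 = t^{2}$)
$\frac{1}{E{\left(-55 \right)} + 23570} = \frac{1}{\left(-55\right)^{2} + 23570} = \frac{1}{3025 + 23570} = \frac{1}{26595}$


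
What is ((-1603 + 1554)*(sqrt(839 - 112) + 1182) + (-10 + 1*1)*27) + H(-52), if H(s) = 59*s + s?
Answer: -61281 - 49*sqrt(727) ≈ -62602.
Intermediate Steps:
H(s) = 60*s
((-1603 + 1554)*(sqrt(839 - 112) + 1182) + (-10 + 1*1)*27) + H(-52) = ((-1603 + 1554)*(sqrt(839 - 112) + 1182) + (-10 + 1*1)*27) + 60*(-52) = (-49*(sqrt(727) + 1182) + (-10 + 1)*27) - 3120 = (-49*(1182 + sqrt(727)) - 9*27) - 3120 = ((-57918 - 49*sqrt(727)) - 243) - 3120 = (-58161 - 49*sqrt(727)) - 3120 = -61281 - 49*sqrt(727)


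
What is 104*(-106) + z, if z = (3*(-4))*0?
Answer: -11024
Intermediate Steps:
z = 0 (z = -12*0 = 0)
104*(-106) + z = 104*(-106) + 0 = -11024 + 0 = -11024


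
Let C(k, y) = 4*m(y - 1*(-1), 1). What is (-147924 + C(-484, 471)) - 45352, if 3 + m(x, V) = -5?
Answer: -193308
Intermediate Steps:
m(x, V) = -8 (m(x, V) = -3 - 5 = -8)
C(k, y) = -32 (C(k, y) = 4*(-8) = -32)
(-147924 + C(-484, 471)) - 45352 = (-147924 - 32) - 45352 = -147956 - 45352 = -193308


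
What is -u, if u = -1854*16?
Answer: 29664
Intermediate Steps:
u = -29664
-u = -1*(-29664) = 29664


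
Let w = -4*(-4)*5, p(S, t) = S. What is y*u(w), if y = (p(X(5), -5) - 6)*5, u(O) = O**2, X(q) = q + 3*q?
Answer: 448000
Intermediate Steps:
X(q) = 4*q
w = 80 (w = 16*5 = 80)
y = 70 (y = (4*5 - 6)*5 = (20 - 6)*5 = 14*5 = 70)
y*u(w) = 70*80**2 = 70*6400 = 448000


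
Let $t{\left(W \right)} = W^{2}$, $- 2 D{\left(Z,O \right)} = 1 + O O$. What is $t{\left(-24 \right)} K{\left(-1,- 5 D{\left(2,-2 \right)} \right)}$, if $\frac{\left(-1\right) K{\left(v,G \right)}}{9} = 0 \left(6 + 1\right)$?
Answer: $0$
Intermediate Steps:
$D{\left(Z,O \right)} = - \frac{1}{2} - \frac{O^{2}}{2}$ ($D{\left(Z,O \right)} = - \frac{1 + O O}{2} = - \frac{1 + O^{2}}{2} = - \frac{1}{2} - \frac{O^{2}}{2}$)
$K{\left(v,G \right)} = 0$ ($K{\left(v,G \right)} = - 9 \cdot 0 \left(6 + 1\right) = - 9 \cdot 0 \cdot 7 = \left(-9\right) 0 = 0$)
$t{\left(-24 \right)} K{\left(-1,- 5 D{\left(2,-2 \right)} \right)} = \left(-24\right)^{2} \cdot 0 = 576 \cdot 0 = 0$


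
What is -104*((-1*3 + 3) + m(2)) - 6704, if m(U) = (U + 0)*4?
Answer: -7536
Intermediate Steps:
m(U) = 4*U (m(U) = U*4 = 4*U)
-104*((-1*3 + 3) + m(2)) - 6704 = -104*((-1*3 + 3) + 4*2) - 6704 = -104*((-3 + 3) + 8) - 6704 = -104*(0 + 8) - 6704 = -104*8 - 6704 = -832 - 6704 = -7536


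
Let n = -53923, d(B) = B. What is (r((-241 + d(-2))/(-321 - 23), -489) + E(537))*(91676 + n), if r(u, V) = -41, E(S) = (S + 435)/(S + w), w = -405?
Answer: -13968610/11 ≈ -1.2699e+6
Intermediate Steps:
E(S) = (435 + S)/(-405 + S) (E(S) = (S + 435)/(S - 405) = (435 + S)/(-405 + S))
(r((-241 + d(-2))/(-321 - 23), -489) + E(537))*(91676 + n) = (-41 + (435 + 537)/(-405 + 537))*(91676 - 53923) = (-41 + 972/132)*37753 = (-41 + (1/132)*972)*37753 = (-41 + 81/11)*37753 = -370/11*37753 = -13968610/11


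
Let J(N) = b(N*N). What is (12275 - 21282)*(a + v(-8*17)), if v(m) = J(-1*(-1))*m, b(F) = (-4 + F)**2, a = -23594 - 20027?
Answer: 403918915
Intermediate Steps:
a = -43621
J(N) = (-4 + N**2)**2 (J(N) = (-4 + N*N)**2 = (-4 + N**2)**2)
v(m) = 9*m (v(m) = (-4 + (-1*(-1))**2)**2*m = (-4 + 1**2)**2*m = (-4 + 1)**2*m = (-3)**2*m = 9*m)
(12275 - 21282)*(a + v(-8*17)) = (12275 - 21282)*(-43621 + 9*(-8*17)) = -9007*(-43621 + 9*(-136)) = -9007*(-43621 - 1224) = -9007*(-44845) = 403918915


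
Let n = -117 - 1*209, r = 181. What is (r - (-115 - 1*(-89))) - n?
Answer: 533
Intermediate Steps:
n = -326 (n = -117 - 209 = -326)
(r - (-115 - 1*(-89))) - n = (181 - (-115 - 1*(-89))) - 1*(-326) = (181 - (-115 + 89)) + 326 = (181 - 1*(-26)) + 326 = (181 + 26) + 326 = 207 + 326 = 533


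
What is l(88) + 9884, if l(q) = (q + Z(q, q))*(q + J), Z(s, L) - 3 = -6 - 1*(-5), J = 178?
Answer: 33824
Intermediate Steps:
Z(s, L) = 2 (Z(s, L) = 3 + (-6 - 1*(-5)) = 3 + (-6 + 5) = 3 - 1 = 2)
l(q) = (2 + q)*(178 + q) (l(q) = (q + 2)*(q + 178) = (2 + q)*(178 + q))
l(88) + 9884 = (356 + 88**2 + 180*88) + 9884 = (356 + 7744 + 15840) + 9884 = 23940 + 9884 = 33824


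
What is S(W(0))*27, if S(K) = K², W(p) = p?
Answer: 0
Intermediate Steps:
S(W(0))*27 = 0²*27 = 0*27 = 0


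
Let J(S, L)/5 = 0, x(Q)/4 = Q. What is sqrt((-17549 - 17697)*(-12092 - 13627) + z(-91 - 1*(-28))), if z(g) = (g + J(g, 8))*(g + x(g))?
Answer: sqrt(906511719) ≈ 30108.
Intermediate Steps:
x(Q) = 4*Q
J(S, L) = 0 (J(S, L) = 5*0 = 0)
z(g) = 5*g**2 (z(g) = (g + 0)*(g + 4*g) = g*(5*g) = 5*g**2)
sqrt((-17549 - 17697)*(-12092 - 13627) + z(-91 - 1*(-28))) = sqrt((-17549 - 17697)*(-12092 - 13627) + 5*(-91 - 1*(-28))**2) = sqrt(-35246*(-25719) + 5*(-91 + 28)**2) = sqrt(906491874 + 5*(-63)**2) = sqrt(906491874 + 5*3969) = sqrt(906491874 + 19845) = sqrt(906511719)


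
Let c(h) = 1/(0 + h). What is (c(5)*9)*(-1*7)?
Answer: -63/5 ≈ -12.600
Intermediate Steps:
c(h) = 1/h
(c(5)*9)*(-1*7) = (9/5)*(-1*7) = ((1/5)*9)*(-7) = (9/5)*(-7) = -63/5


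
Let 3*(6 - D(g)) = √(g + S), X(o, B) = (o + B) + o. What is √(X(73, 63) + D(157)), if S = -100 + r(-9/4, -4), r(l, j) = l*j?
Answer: √(1935 - 3*√66)/3 ≈ 14.570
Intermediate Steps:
r(l, j) = j*l
S = -91 (S = -100 - (-36)/4 = -100 - 4*(-9/4) = -100 + 9 = -91)
X(o, B) = B + 2*o (X(o, B) = (B + o) + o = B + 2*o)
D(g) = 6 - √(-91 + g)/3 (D(g) = 6 - √(g - 91)/3 = 6 - √(-91 + g)/3)
√(X(73, 63) + D(157)) = √((63 + 2*73) + (6 - √(-91 + 157)/3)) = √((63 + 146) + (6 - √66/3)) = √(209 + (6 - √66/3)) = √(215 - √66/3)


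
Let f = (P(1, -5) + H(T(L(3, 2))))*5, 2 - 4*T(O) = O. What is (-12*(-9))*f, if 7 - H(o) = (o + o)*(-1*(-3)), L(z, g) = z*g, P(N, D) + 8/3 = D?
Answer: 2880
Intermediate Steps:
P(N, D) = -8/3 + D
L(z, g) = g*z
T(O) = ½ - O/4
H(o) = 7 - 6*o (H(o) = 7 - (o + o)*(-1*(-3)) = 7 - 2*o*3 = 7 - 6*o)
f = 80/3 (f = ((-8/3 - 5) + (7 - 6*(½ - 3/2)))*5 = (-23/3 + (7 - 6*(½ - ¼*6)))*5 = (-23/3 + (7 - 6*(½ - 3/2)))*5 = (-23/3 + (7 - 6*(-1)))*5 = (-23/3 + (7 + 6))*5 = (-23/3 + 13)*5 = (16/3)*5 = 80/3 ≈ 26.667)
(-12*(-9))*f = -12*(-9)*(80/3) = 108*(80/3) = 2880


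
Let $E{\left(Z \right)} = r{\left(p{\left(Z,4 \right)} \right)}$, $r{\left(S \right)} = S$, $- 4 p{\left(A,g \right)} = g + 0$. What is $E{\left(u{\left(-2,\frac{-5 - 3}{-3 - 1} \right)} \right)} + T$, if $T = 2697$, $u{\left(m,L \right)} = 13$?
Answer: $2696$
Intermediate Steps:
$p{\left(A,g \right)} = - \frac{g}{4}$ ($p{\left(A,g \right)} = - \frac{g + 0}{4} = - \frac{g}{4}$)
$E{\left(Z \right)} = -1$ ($E{\left(Z \right)} = \left(- \frac{1}{4}\right) 4 = -1$)
$E{\left(u{\left(-2,\frac{-5 - 3}{-3 - 1} \right)} \right)} + T = -1 + 2697 = 2696$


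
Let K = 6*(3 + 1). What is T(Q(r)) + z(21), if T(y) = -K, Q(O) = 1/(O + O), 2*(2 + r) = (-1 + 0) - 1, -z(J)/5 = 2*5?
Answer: -74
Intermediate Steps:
z(J) = -50 (z(J) = -10*5 = -5*10 = -50)
r = -3 (r = -2 + ((-1 + 0) - 1)/2 = -2 + (-1 - 1)/2 = -2 + (½)*(-2) = -2 - 1 = -3)
K = 24 (K = 6*4 = 24)
Q(O) = 1/(2*O)
T(y) = -24 (T(y) = -1*24 = -24)
T(Q(r)) + z(21) = -24 - 50 = -74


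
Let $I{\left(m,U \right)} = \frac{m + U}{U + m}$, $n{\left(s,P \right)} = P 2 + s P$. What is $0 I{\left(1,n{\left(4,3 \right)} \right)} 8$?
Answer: $0$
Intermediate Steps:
$n{\left(s,P \right)} = 2 P + P s$
$I{\left(m,U \right)} = 1$ ($I{\left(m,U \right)} = \frac{U + m}{U + m} = 1$)
$0 I{\left(1,n{\left(4,3 \right)} \right)} 8 = 0 \cdot 1 \cdot 8 = 0 \cdot 8 = 0$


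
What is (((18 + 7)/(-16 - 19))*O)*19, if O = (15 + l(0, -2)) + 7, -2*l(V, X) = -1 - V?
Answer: -4275/14 ≈ -305.36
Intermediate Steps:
l(V, X) = ½ + V/2 (l(V, X) = -(-1 - V)/2 = ½ + V/2)
O = 45/2 (O = (15 + (½ + (½)*0)) + 7 = (15 + (½ + 0)) + 7 = (15 + ½) + 7 = 31/2 + 7 = 45/2 ≈ 22.500)
(((18 + 7)/(-16 - 19))*O)*19 = (((18 + 7)/(-16 - 19))*(45/2))*19 = ((25/(-35))*(45/2))*19 = ((25*(-1/35))*(45/2))*19 = -5/7*45/2*19 = -225/14*19 = -4275/14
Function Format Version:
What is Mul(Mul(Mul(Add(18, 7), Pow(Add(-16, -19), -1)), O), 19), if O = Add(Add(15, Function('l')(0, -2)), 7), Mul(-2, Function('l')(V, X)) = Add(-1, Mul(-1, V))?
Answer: Rational(-4275, 14) ≈ -305.36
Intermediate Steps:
Function('l')(V, X) = Add(Rational(1, 2), Mul(Rational(1, 2), V)) (Function('l')(V, X) = Mul(Rational(-1, 2), Add(-1, Mul(-1, V))) = Add(Rational(1, 2), Mul(Rational(1, 2), V)))
O = Rational(45, 2) (O = Add(Add(15, Add(Rational(1, 2), Mul(Rational(1, 2), 0))), 7) = Add(Add(15, Add(Rational(1, 2), 0)), 7) = Add(Add(15, Rational(1, 2)), 7) = Add(Rational(31, 2), 7) = Rational(45, 2) ≈ 22.500)
Mul(Mul(Mul(Add(18, 7), Pow(Add(-16, -19), -1)), O), 19) = Mul(Mul(Mul(Add(18, 7), Pow(Add(-16, -19), -1)), Rational(45, 2)), 19) = Mul(Mul(Mul(25, Pow(-35, -1)), Rational(45, 2)), 19) = Mul(Mul(Mul(25, Rational(-1, 35)), Rational(45, 2)), 19) = Mul(Mul(Rational(-5, 7), Rational(45, 2)), 19) = Mul(Rational(-225, 14), 19) = Rational(-4275, 14)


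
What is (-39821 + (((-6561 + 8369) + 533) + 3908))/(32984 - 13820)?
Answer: -8393/4791 ≈ -1.7518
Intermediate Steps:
(-39821 + (((-6561 + 8369) + 533) + 3908))/(32984 - 13820) = (-39821 + ((1808 + 533) + 3908))/19164 = (-39821 + (2341 + 3908))*(1/19164) = (-39821 + 6249)*(1/19164) = -33572*1/19164 = -8393/4791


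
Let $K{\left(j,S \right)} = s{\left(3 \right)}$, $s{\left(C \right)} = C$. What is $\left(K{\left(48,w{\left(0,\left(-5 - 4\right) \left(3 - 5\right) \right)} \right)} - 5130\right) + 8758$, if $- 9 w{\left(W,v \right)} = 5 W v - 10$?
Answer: $3631$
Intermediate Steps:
$w{\left(W,v \right)} = \frac{10}{9} - \frac{5 W v}{9}$ ($w{\left(W,v \right)} = - \frac{5 W v - 10}{9} = - \frac{-10 + 5 W v}{9} = \frac{10}{9} - \frac{5 W v}{9}$)
$K{\left(j,S \right)} = 3$
$\left(K{\left(48,w{\left(0,\left(-5 - 4\right) \left(3 - 5\right) \right)} \right)} - 5130\right) + 8758 = \left(3 - 5130\right) + 8758 = -5127 + 8758 = 3631$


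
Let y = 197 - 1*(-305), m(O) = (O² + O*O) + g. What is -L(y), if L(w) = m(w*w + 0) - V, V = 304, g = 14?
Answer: -127012031742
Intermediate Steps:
m(O) = 14 + 2*O² (m(O) = (O² + O*O) + 14 = (O² + O²) + 14 = 2*O² + 14 = 14 + 2*O²)
y = 502 (y = 197 + 305 = 502)
L(w) = -290 + 2*w⁴ (L(w) = (14 + 2*(w*w + 0)²) - 1*304 = (14 + 2*(w² + 0)²) - 304 = (14 + 2*(w²)²) - 304 = (14 + 2*w⁴) - 304 = -290 + 2*w⁴)
-L(y) = -(-290 + 2*502⁴) = -(-290 + 2*63506016016) = -(-290 + 127012032032) = -1*127012031742 = -127012031742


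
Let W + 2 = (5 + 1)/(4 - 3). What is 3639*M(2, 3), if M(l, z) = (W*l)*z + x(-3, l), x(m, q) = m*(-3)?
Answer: 120087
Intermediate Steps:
x(m, q) = -3*m
W = 4 (W = -2 + (5 + 1)/(4 - 3) = -2 + 6/1 = -2 + 6*1 = -2 + 6 = 4)
M(l, z) = 9 + 4*l*z (M(l, z) = (4*l)*z - 3*(-3) = 4*l*z + 9 = 9 + 4*l*z)
3639*M(2, 3) = 3639*(9 + 4*2*3) = 3639*(9 + 24) = 3639*33 = 120087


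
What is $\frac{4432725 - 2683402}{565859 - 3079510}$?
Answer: $- \frac{1749323}{2513651} \approx -0.69593$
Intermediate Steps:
$\frac{4432725 - 2683402}{565859 - 3079510} = \frac{1749323}{-2513651} = 1749323 \left(- \frac{1}{2513651}\right) = - \frac{1749323}{2513651}$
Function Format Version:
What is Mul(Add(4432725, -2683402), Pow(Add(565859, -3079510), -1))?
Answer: Rational(-1749323, 2513651) ≈ -0.69593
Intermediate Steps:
Mul(Add(4432725, -2683402), Pow(Add(565859, -3079510), -1)) = Mul(1749323, Pow(-2513651, -1)) = Mul(1749323, Rational(-1, 2513651)) = Rational(-1749323, 2513651)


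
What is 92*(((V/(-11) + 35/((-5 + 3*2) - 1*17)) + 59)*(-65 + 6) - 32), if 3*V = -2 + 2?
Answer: -1245289/4 ≈ -3.1132e+5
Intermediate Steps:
V = 0 (V = (-2 + 2)/3 = (⅓)*0 = 0)
92*(((V/(-11) + 35/((-5 + 3*2) - 1*17)) + 59)*(-65 + 6) - 32) = 92*(((0/(-11) + 35/((-5 + 3*2) - 1*17)) + 59)*(-65 + 6) - 32) = 92*(((0*(-1/11) + 35/((-5 + 6) - 17)) + 59)*(-59) - 32) = 92*(((0 + 35/(1 - 17)) + 59)*(-59) - 32) = 92*(((0 + 35/(-16)) + 59)*(-59) - 32) = 92*(((0 + 35*(-1/16)) + 59)*(-59) - 32) = 92*(((0 - 35/16) + 59)*(-59) - 32) = 92*((-35/16 + 59)*(-59) - 32) = 92*((909/16)*(-59) - 32) = 92*(-53631/16 - 32) = 92*(-54143/16) = -1245289/4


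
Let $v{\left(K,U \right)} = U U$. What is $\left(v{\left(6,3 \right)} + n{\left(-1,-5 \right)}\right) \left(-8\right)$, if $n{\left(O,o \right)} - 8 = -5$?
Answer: $-96$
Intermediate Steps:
$n{\left(O,o \right)} = 3$ ($n{\left(O,o \right)} = 8 - 5 = 3$)
$v{\left(K,U \right)} = U^{2}$
$\left(v{\left(6,3 \right)} + n{\left(-1,-5 \right)}\right) \left(-8\right) = \left(3^{2} + 3\right) \left(-8\right) = \left(9 + 3\right) \left(-8\right) = 12 \left(-8\right) = -96$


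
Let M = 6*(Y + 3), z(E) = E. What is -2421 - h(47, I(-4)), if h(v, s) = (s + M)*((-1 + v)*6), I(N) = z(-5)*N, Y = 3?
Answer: -17877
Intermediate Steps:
I(N) = -5*N
M = 36 (M = 6*(3 + 3) = 6*6 = 36)
h(v, s) = (-6 + 6*v)*(36 + s) (h(v, s) = (s + 36)*((-1 + v)*6) = (36 + s)*(-6 + 6*v) = (-6 + 6*v)*(36 + s))
-2421 - h(47, I(-4)) = -2421 - (-216 - (-30)*(-4) + 216*47 + 6*(-5*(-4))*47) = -2421 - (-216 - 6*20 + 10152 + 6*20*47) = -2421 - (-216 - 120 + 10152 + 5640) = -2421 - 1*15456 = -2421 - 15456 = -17877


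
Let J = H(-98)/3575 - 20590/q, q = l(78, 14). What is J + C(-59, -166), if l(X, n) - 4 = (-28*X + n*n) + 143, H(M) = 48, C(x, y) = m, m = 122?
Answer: 876649768/6581575 ≈ 133.20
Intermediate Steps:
C(x, y) = 122
l(X, n) = 147 + n² - 28*X (l(X, n) = 4 + ((-28*X + n*n) + 143) = 4 + ((-28*X + n²) + 143) = 4 + ((n² - 28*X) + 143) = 4 + (143 + n² - 28*X) = 147 + n² - 28*X)
q = -1841 (q = 147 + 14² - 28*78 = 147 + 196 - 2184 = -1841)
J = 73697618/6581575 (J = 48/3575 - 20590/(-1841) = 48*(1/3575) - 20590*(-1/1841) = 48/3575 + 20590/1841 = 73697618/6581575 ≈ 11.198)
J + C(-59, -166) = 73697618/6581575 + 122 = 876649768/6581575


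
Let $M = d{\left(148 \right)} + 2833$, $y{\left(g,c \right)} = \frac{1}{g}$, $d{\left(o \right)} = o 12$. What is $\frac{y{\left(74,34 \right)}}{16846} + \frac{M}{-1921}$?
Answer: $- \frac{5745595915}{2394726284} \approx -2.3993$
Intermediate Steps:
$d{\left(o \right)} = 12 o$
$M = 4609$ ($M = 12 \cdot 148 + 2833 = 1776 + 2833 = 4609$)
$\frac{y{\left(74,34 \right)}}{16846} + \frac{M}{-1921} = \frac{1}{74 \cdot 16846} + \frac{4609}{-1921} = \frac{1}{74} \cdot \frac{1}{16846} + 4609 \left(- \frac{1}{1921}\right) = \frac{1}{1246604} - \frac{4609}{1921} = - \frac{5745595915}{2394726284}$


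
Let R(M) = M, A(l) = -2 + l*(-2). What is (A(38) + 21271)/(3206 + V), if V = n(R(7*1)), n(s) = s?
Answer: 21193/3213 ≈ 6.5960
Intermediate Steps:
A(l) = -2 - 2*l
V = 7 (V = 7*1 = 7)
(A(38) + 21271)/(3206 + V) = ((-2 - 2*38) + 21271)/(3206 + 7) = ((-2 - 76) + 21271)/3213 = (-78 + 21271)*(1/3213) = 21193*(1/3213) = 21193/3213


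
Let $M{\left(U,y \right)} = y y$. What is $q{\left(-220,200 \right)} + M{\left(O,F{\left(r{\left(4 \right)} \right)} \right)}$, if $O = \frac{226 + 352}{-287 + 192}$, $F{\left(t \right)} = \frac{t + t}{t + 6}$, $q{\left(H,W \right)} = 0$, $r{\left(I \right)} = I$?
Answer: $\frac{16}{25} \approx 0.64$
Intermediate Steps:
$F{\left(t \right)} = \frac{2 t}{6 + t}$
$O = - \frac{578}{95}$ ($O = \frac{578}{-95} = 578 \left(- \frac{1}{95}\right) = - \frac{578}{95} \approx -6.0842$)
$M{\left(U,y \right)} = y^{2}$
$q{\left(-220,200 \right)} + M{\left(O,F{\left(r{\left(4 \right)} \right)} \right)} = 0 + \left(2 \cdot 4 \frac{1}{6 + 4}\right)^{2} = 0 + \left(2 \cdot 4 \cdot \frac{1}{10}\right)^{2} = 0 + \left(\frac{4}{5}\right)^{2} = 0 + \frac{16}{25} = \frac{16}{25}$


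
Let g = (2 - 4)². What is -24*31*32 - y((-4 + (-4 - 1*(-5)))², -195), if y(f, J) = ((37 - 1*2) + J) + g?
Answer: -23652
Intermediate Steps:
g = 4 (g = (-2)² = 4)
y(f, J) = 39 + J (y(f, J) = ((37 - 1*2) + J) + 4 = ((37 - 2) + J) + 4 = (35 + J) + 4 = 39 + J)
-24*31*32 - y((-4 + (-4 - 1*(-5)))², -195) = -24*31*32 - (39 - 195) = -744*32 - 1*(-156) = -23808 + 156 = -23652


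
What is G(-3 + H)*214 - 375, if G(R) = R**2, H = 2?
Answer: -161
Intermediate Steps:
G(-3 + H)*214 - 375 = (-3 + 2)**2*214 - 375 = (-1)**2*214 - 375 = 1*214 - 375 = 214 - 375 = -161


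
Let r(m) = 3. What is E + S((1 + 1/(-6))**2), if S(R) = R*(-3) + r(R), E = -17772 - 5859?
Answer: -283561/12 ≈ -23630.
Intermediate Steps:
E = -23631
S(R) = 3 - 3*R (S(R) = R*(-3) + 3 = -3*R + 3 = 3 - 3*R)
E + S((1 + 1/(-6))**2) = -23631 + (3 - 3*(1 + 1/(-6))**2) = -23631 + (3 - 3*(1 - 1/6)**2) = -23631 + (3 - 3*(5/6)**2) = -23631 + (3 - 3*25/36) = -23631 + (3 - 25/12) = -23631 + 11/12 = -283561/12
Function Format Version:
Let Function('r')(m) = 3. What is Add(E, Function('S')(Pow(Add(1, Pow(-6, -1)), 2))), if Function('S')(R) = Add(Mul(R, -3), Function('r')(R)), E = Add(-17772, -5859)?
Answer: Rational(-283561, 12) ≈ -23630.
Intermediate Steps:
E = -23631
Function('S')(R) = Add(3, Mul(-3, R)) (Function('S')(R) = Add(Mul(R, -3), 3) = Add(Mul(-3, R), 3) = Add(3, Mul(-3, R)))
Add(E, Function('S')(Pow(Add(1, Pow(-6, -1)), 2))) = Add(-23631, Add(3, Mul(-3, Pow(Add(1, Pow(-6, -1)), 2)))) = Add(-23631, Add(3, Mul(-3, Pow(Add(1, Rational(-1, 6)), 2)))) = Add(-23631, Add(3, Mul(-3, Pow(Rational(5, 6), 2)))) = Add(-23631, Add(3, Mul(-3, Rational(25, 36)))) = Add(-23631, Add(3, Rational(-25, 12))) = Add(-23631, Rational(11, 12)) = Rational(-283561, 12)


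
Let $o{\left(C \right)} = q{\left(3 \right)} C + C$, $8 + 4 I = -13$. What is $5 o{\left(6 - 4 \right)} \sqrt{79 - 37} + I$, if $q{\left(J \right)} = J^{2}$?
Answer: $- \frac{21}{4} + 100 \sqrt{42} \approx 642.82$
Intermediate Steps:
$I = - \frac{21}{4}$ ($I = -2 + \frac{1}{4} \left(-13\right) = -2 - \frac{13}{4} = - \frac{21}{4} \approx -5.25$)
$o{\left(C \right)} = 10 C$ ($o{\left(C \right)} = 3^{2} C + C = 9 C + C = 10 C$)
$5 o{\left(6 - 4 \right)} \sqrt{79 - 37} + I = 5 \cdot 10 \left(6 - 4\right) \sqrt{79 - 37} - \frac{21}{4} = 5 \cdot 10 \left(6 - 4\right) \sqrt{42} - \frac{21}{4} = 5 \cdot 10 \cdot 2 \sqrt{42} - \frac{21}{4} = 5 \cdot 20 \sqrt{42} - \frac{21}{4} = 100 \sqrt{42} - \frac{21}{4} = - \frac{21}{4} + 100 \sqrt{42}$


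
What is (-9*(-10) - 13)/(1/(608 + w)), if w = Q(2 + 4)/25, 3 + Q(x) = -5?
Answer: 1169784/25 ≈ 46791.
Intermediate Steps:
Q(x) = -8 (Q(x) = -3 - 5 = -8)
w = -8/25 ≈ -0.32000
(-9*(-10) - 13)/(1/(608 + w)) = (-9*(-10) - 13)/(1/(608 - 8/25)) = (90 - 13)/(1/(15192/25)) = 77/(25/15192) = 77*(15192/25) = 1169784/25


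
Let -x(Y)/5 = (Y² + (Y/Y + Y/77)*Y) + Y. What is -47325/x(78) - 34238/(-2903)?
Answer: 6258233049/470831764 ≈ 13.292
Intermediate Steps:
x(Y) = -5*Y - 5*Y² - 5*Y*(1 + Y/77) (x(Y) = -5*((Y² + (Y/Y + Y/77)*Y) + Y) = -5*((Y² + (1 + Y*(1/77))*Y) + Y) = -5*((Y² + (1 + Y/77)*Y) + Y) = -5*((Y² + Y*(1 + Y/77)) + Y) = -5*(Y + Y² + Y*(1 + Y/77)) = -5*Y - 5*Y² - 5*Y*(1 + Y/77))
-47325/x(78) - 34238/(-2903) = -47325*(-77/(780*(77 + 39*78))) - 34238/(-2903) = -47325*(-77/(780*(77 + 3042))) - 34238*(-1/2903) = -47325/((-10/77*78*3119)) + 34238/2903 = -47325/(-2432820/77) + 34238/2903 = -47325*(-77/2432820) + 34238/2903 = 242935/162188 + 34238/2903 = 6258233049/470831764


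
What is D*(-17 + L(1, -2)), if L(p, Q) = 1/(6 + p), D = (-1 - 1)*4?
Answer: 944/7 ≈ 134.86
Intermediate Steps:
D = -8 (D = -2*4 = -8)
D*(-17 + L(1, -2)) = -8*(-17 + 1/(6 + 1)) = -8*(-17 + 1/7) = -8*(-118/7) = 944/7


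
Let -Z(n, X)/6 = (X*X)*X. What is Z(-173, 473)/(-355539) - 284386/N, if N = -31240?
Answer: 3322787762089/1851173060 ≈ 1795.0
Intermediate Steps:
Z(n, X) = -6*X**3 (Z(n, X) = -6*X*X*X = -6*X**2*X = -6*X**3)
Z(-173, 473)/(-355539) - 284386/N = -6*473**3/(-355539) - 284386/(-31240) = -6*105823817*(-1/355539) - 284386*(-1/31240) = -634942902*(-1/355539) + 142193/15620 = 211647634/118513 + 142193/15620 = 3322787762089/1851173060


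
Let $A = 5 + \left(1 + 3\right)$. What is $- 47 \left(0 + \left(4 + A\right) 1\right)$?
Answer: $-611$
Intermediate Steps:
$A = 9$ ($A = 5 + 4 = 9$)
$- 47 \left(0 + \left(4 + A\right) 1\right) = - 47 \left(0 + \left(4 + 9\right) 1\right) = - 47 \left(0 + 13 \cdot 1\right) = - 47 \left(0 + 13\right) = \left(-47\right) 13 = -611$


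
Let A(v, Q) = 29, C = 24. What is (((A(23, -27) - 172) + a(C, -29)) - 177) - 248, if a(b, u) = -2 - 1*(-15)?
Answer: -555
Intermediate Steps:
a(b, u) = 13 (a(b, u) = -2 + 15 = 13)
(((A(23, -27) - 172) + a(C, -29)) - 177) - 248 = (((29 - 172) + 13) - 177) - 248 = ((-143 + 13) - 177) - 248 = (-130 - 177) - 248 = -307 - 248 = -555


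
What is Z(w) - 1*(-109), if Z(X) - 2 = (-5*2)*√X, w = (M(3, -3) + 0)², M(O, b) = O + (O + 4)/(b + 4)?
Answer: 11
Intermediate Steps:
M(O, b) = O + (4 + O)/(4 + b)
w = 100 (w = ((4 + 5*3 + 3*(-3))/(4 - 3) + 0)² = ((4 + 15 - 9)/1 + 0)² = (1*10 + 0)² = (10 + 0)² = 10² = 100)
Z(X) = 2 - 10*√X (Z(X) = 2 + (-5*2)*√X = 2 - 10*√X)
Z(w) - 1*(-109) = (2 - 10*√100) - 1*(-109) = (2 - 10*10) + 109 = (2 - 100) + 109 = -98 + 109 = 11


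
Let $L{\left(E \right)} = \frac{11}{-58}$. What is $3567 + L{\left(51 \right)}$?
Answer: $\frac{206875}{58} \approx 3566.8$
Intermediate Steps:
$L{\left(E \right)} = - \frac{11}{58}$ ($L{\left(E \right)} = 11 \left(- \frac{1}{58}\right) = - \frac{11}{58}$)
$3567 + L{\left(51 \right)} = 3567 - \frac{11}{58} = \frac{206875}{58}$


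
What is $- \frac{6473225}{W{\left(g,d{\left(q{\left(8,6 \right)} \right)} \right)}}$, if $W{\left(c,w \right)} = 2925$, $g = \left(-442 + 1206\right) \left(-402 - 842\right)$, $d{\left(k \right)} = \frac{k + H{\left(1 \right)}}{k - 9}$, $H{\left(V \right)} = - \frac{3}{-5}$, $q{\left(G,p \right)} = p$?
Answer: $- \frac{258929}{117} \approx -2213.1$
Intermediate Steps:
$H{\left(V \right)} = \frac{3}{5}$ ($H{\left(V \right)} = \left(-3\right) \left(- \frac{1}{5}\right) = \frac{3}{5}$)
$d{\left(k \right)} = \frac{\frac{3}{5} + k}{-9 + k}$ ($d{\left(k \right)} = \frac{k + \frac{3}{5}}{k - 9} = \frac{\frac{3}{5} + k}{-9 + k}$)
$g = -950416$ ($g = 764 \left(-1244\right) = -950416$)
$- \frac{6473225}{W{\left(g,d{\left(q{\left(8,6 \right)} \right)} \right)}} = - \frac{6473225}{2925} = \left(-6473225\right) \frac{1}{2925} = - \frac{258929}{117}$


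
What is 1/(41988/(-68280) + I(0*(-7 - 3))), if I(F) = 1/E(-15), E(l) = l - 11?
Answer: -36985/24166 ≈ -1.5305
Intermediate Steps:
E(l) = -11 + l
I(F) = -1/26 (I(F) = 1/(-11 - 15) = 1/(-26) = -1/26)
1/(41988/(-68280) + I(0*(-7 - 3))) = 1/(41988/(-68280) - 1/26) = 1/(41988*(-1/68280) - 1/26) = 1/(-3499/5690 - 1/26) = 1/(-24166/36985) = -36985/24166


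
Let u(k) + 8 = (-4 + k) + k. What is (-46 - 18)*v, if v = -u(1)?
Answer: -640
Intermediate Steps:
u(k) = -12 + 2*k (u(k) = -8 + ((-4 + k) + k) = -8 + (-4 + 2*k) = -12 + 2*k)
v = 10 (v = -(-12 + 2*1) = -(-12 + 2) = -1*(-10) = 10)
(-46 - 18)*v = (-46 - 18)*10 = -64*10 = -640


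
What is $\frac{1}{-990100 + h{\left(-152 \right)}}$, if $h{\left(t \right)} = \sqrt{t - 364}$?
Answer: $- \frac{247525}{245074502629} - \frac{i \sqrt{129}}{490149005258} \approx -1.01 \cdot 10^{-6} - 2.3172 \cdot 10^{-11} i$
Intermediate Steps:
$h{\left(t \right)} = \sqrt{-364 + t}$
$\frac{1}{-990100 + h{\left(-152 \right)}} = \frac{1}{-990100 + \sqrt{-364 - 152}} = \frac{1}{-990100 + \sqrt{-516}} = \frac{1}{-990100 + 2 i \sqrt{129}}$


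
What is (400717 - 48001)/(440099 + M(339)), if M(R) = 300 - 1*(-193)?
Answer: 29393/36716 ≈ 0.80055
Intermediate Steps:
M(R) = 493 (M(R) = 300 + 193 = 493)
(400717 - 48001)/(440099 + M(339)) = (400717 - 48001)/(440099 + 493) = 352716/440592 = 352716*(1/440592) = 29393/36716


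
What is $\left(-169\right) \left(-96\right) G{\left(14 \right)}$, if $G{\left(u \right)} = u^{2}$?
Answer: $3179904$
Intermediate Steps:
$\left(-169\right) \left(-96\right) G{\left(14 \right)} = \left(-169\right) \left(-96\right) 14^{2} = 16224 \cdot 196 = 3179904$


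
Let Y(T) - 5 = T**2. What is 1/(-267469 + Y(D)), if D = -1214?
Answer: 1/1206332 ≈ 8.2896e-7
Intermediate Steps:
Y(T) = 5 + T**2
1/(-267469 + Y(D)) = 1/(-267469 + (5 + (-1214)**2)) = 1/(-267469 + (5 + 1473796)) = 1/(-267469 + 1473801) = 1/1206332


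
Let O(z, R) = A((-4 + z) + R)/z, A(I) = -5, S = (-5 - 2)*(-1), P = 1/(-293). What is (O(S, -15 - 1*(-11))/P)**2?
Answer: 2146225/49 ≈ 43801.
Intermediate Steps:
P = -1/293 ≈ -0.0034130
S = 7 (S = -7*(-1) = 7)
O(z, R) = -5/z
(O(S, -15 - 1*(-11))/P)**2 = ((-5/7)/(-1/293))**2 = (-5*1/7*(-293))**2 = (-5/7*(-293))**2 = (1465/7)**2 = 2146225/49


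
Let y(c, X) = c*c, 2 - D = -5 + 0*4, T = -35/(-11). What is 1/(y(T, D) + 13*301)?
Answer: 121/474698 ≈ 0.00025490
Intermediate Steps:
T = 35/11 (T = -35*(-1/11) = 35/11 ≈ 3.1818)
D = 7 (D = 2 - (-5 + 0*4) = 2 - (-5 + 0) = 2 - 1*(-5) = 2 + 5 = 7)
y(c, X) = c**2
1/(y(T, D) + 13*301) = 1/((35/11)**2 + 13*301) = 1/(1225/121 + 3913) = 1/(474698/121) = 121/474698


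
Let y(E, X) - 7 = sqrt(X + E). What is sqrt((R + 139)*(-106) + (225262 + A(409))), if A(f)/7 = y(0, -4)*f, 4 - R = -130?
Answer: sqrt(216365 + 5726*I) ≈ 465.19 + 6.154*I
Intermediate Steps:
R = 134 (R = 4 - 1*(-130) = 4 + 130 = 134)
y(E, X) = 7 + sqrt(E + X) (y(E, X) = 7 + sqrt(X + E) = 7 + sqrt(E + X))
A(f) = 7*f*(7 + 2*I) (A(f) = 7*((7 + sqrt(0 - 4))*f) = 7*((7 + sqrt(-4))*f) = 7*((7 + 2*I)*f) = 7*(f*(7 + 2*I)) = 7*f*(7 + 2*I))
sqrt((R + 139)*(-106) + (225262 + A(409))) = sqrt((134 + 139)*(-106) + (225262 + 409*(49 + 14*I))) = sqrt(273*(-106) + (225262 + (20041 + 5726*I))) = sqrt(-28938 + (245303 + 5726*I)) = sqrt(216365 + 5726*I)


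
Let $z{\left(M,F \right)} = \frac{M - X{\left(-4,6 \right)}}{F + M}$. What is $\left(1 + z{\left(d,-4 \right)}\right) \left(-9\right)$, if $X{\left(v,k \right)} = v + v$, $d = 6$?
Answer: $-72$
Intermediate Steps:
$X{\left(v,k \right)} = 2 v$
$z{\left(M,F \right)} = \frac{8 + M}{F + M}$ ($z{\left(M,F \right)} = \frac{M + \left(0 - 2 \left(-4\right)\right)}{F + M} = \frac{M + \left(0 - -8\right)}{F + M} = \frac{M + \left(0 + 8\right)}{F + M} = \frac{M + 8}{F + M} = \frac{8 + M}{F + M}$)
$\left(1 + z{\left(d,-4 \right)}\right) \left(-9\right) = \left(1 + \frac{8 + 6}{-4 + 6}\right) \left(-9\right) = \left(1 + \frac{1}{2} \cdot 14\right) \left(-9\right) = \left(1 + 7\right) \left(-9\right) = 8 \left(-9\right) = -72$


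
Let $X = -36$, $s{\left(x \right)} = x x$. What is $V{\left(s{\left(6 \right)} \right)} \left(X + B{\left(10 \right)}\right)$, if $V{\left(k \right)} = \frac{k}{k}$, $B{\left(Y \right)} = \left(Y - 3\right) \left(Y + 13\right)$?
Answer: $125$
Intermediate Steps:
$s{\left(x \right)} = x^{2}$
$B{\left(Y \right)} = \left(-3 + Y\right) \left(13 + Y\right)$
$V{\left(k \right)} = 1$
$V{\left(s{\left(6 \right)} \right)} \left(X + B{\left(10 \right)}\right) = 1 \left(-36 + \left(-39 + 10^{2} + 10 \cdot 10\right)\right) = 1 \left(-36 + \left(-39 + 100 + 100\right)\right) = 1 \left(-36 + 161\right) = 1 \cdot 125 = 125$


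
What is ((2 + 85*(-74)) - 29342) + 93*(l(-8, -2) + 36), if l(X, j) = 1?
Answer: -32189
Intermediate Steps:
((2 + 85*(-74)) - 29342) + 93*(l(-8, -2) + 36) = ((2 + 85*(-74)) - 29342) + 93*(1 + 36) = ((2 - 6290) - 29342) + 93*37 = (-6288 - 29342) + 3441 = -35630 + 3441 = -32189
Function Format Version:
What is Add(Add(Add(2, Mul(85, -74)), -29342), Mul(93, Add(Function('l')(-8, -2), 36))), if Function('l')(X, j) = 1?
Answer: -32189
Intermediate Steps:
Add(Add(Add(2, Mul(85, -74)), -29342), Mul(93, Add(Function('l')(-8, -2), 36))) = Add(Add(Add(2, Mul(85, -74)), -29342), Mul(93, Add(1, 36))) = Add(Add(Add(2, -6290), -29342), Mul(93, 37)) = Add(Add(-6288, -29342), 3441) = Add(-35630, 3441) = -32189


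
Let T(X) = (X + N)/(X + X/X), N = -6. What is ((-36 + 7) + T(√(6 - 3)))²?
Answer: 637 + 343*√3/2 ≈ 934.05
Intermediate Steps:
T(X) = (-6 + X)/(1 + X) (T(X) = (X - 6)/(X + X/X) = (-6 + X)/(X + 1) = (-6 + X)/(1 + X))
((-36 + 7) + T(√(6 - 3)))² = ((-36 + 7) + (-6 + √(6 - 3))/(1 + √(6 - 3)))² = (-29 + (-6 + √3)/(1 + √3))²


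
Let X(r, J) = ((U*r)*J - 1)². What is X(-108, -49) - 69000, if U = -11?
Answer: 3388684369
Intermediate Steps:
X(r, J) = (-1 - 11*J*r)² (X(r, J) = ((-11*r)*J - 1)² = (-11*J*r - 1)² = (-1 - 11*J*r)²)
X(-108, -49) - 69000 = (1 + 11*(-49)*(-108))² - 69000 = (1 + 58212)² - 69000 = 58213² - 69000 = 3388753369 - 69000 = 3388684369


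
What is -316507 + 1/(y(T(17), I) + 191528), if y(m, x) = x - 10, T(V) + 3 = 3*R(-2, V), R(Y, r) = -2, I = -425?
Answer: -60482272150/191093 ≈ -3.1651e+5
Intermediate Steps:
T(V) = -9 (T(V) = -3 + 3*(-2) = -3 - 6 = -9)
y(m, x) = -10 + x
-316507 + 1/(y(T(17), I) + 191528) = -316507 + 1/((-10 - 425) + 191528) = -316507 + 1/(-435 + 191528) = -316507 + 1/191093 = -60482272150/191093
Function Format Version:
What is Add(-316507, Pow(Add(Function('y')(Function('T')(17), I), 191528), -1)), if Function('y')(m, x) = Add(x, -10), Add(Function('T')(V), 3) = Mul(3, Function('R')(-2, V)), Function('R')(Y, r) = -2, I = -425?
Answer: Rational(-60482272150, 191093) ≈ -3.1651e+5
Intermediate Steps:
Function('T')(V) = -9 (Function('T')(V) = Add(-3, Mul(3, -2)) = Add(-3, -6) = -9)
Function('y')(m, x) = Add(-10, x)
Add(-316507, Pow(Add(Function('y')(Function('T')(17), I), 191528), -1)) = Add(-316507, Pow(Add(Add(-10, -425), 191528), -1)) = Add(-316507, Pow(Add(-435, 191528), -1)) = Add(-316507, Pow(191093, -1)) = Add(-316507, Rational(1, 191093)) = Rational(-60482272150, 191093)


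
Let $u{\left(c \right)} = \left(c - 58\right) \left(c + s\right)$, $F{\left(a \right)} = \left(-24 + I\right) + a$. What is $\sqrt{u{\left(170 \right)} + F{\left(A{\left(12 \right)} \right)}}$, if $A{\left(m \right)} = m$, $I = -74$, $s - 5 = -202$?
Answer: $i \sqrt{3110} \approx 55.767 i$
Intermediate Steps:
$s = -197$ ($s = 5 - 202 = -197$)
$F{\left(a \right)} = -98 + a$ ($F{\left(a \right)} = \left(-24 - 74\right) + a = -98 + a$)
$u{\left(c \right)} = \left(-197 + c\right) \left(-58 + c\right)$ ($u{\left(c \right)} = \left(c - 58\right) \left(c - 197\right) = \left(-58 + c\right) \left(-197 + c\right) = \left(-197 + c\right) \left(-58 + c\right)$)
$\sqrt{u{\left(170 \right)} + F{\left(A{\left(12 \right)} \right)}} = \sqrt{\left(11426 + 170^{2} - 43350\right) + \left(-98 + 12\right)} = \sqrt{\left(11426 + 28900 - 43350\right) - 86} = \sqrt{-3024 - 86} = \sqrt{-3110} = i \sqrt{3110}$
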